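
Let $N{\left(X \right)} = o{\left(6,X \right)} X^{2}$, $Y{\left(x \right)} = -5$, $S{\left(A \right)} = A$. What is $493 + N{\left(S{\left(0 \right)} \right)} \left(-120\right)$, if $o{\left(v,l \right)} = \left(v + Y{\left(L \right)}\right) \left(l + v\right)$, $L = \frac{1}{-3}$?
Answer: $493$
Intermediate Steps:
$L = - \frac{1}{3} \approx -0.33333$
$o{\left(v,l \right)} = \left(-5 + v\right) \left(l + v\right)$ ($o{\left(v,l \right)} = \left(v - 5\right) \left(l + v\right) = \left(-5 + v\right) \left(l + v\right)$)
$N{\left(X \right)} = X^{2} \left(6 + X\right)$ ($N{\left(X \right)} = \left(6^{2} - 5 X - 30 + X 6\right) X^{2} = \left(36 - 5 X - 30 + 6 X\right) X^{2} = \left(6 + X\right) X^{2} = X^{2} \left(6 + X\right)$)
$493 + N{\left(S{\left(0 \right)} \right)} \left(-120\right) = 493 + 0^{2} \left(6 + 0\right) \left(-120\right) = 493 + 0 \cdot 6 \left(-120\right) = 493 + 0 \left(-120\right) = 493 + 0 = 493$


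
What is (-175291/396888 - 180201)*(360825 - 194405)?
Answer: -2975580853755295/99222 ≈ -2.9989e+10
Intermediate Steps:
(-175291/396888 - 180201)*(360825 - 194405) = (-175291*1/396888 - 180201)*166420 = (-175291/396888 - 180201)*166420 = -71519789779/396888*166420 = -2975580853755295/99222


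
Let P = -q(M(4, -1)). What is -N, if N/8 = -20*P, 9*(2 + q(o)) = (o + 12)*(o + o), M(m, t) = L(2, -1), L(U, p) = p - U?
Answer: 1280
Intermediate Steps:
M(m, t) = -3 (M(m, t) = -1 - 1*2 = -1 - 2 = -3)
q(o) = -2 + 2*o*(12 + o)/9 (q(o) = -2 + ((o + 12)*(o + o))/9 = -2 + ((12 + o)*(2*o))/9 = -2 + (2*o*(12 + o))/9 = -2 + 2*o*(12 + o)/9)
P = 8 (P = -(-2 + (2/9)*(-3)² + (8/3)*(-3)) = -(-2 + (2/9)*9 - 8) = -(-2 + 2 - 8) = -1*(-8) = 8)
N = -1280 (N = 8*(-20*8) = 8*(-160) = -1280)
-N = -1*(-1280) = 1280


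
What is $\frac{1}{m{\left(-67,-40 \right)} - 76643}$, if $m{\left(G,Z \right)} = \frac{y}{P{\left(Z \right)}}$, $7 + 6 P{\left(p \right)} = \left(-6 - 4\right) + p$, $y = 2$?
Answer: $- \frac{19}{1456221} \approx -1.3047 \cdot 10^{-5}$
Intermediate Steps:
$P{\left(p \right)} = - \frac{17}{6} + \frac{p}{6}$ ($P{\left(p \right)} = - \frac{7}{6} + \frac{\left(-6 - 4\right) + p}{6} = - \frac{7}{6} + \frac{-10 + p}{6} = - \frac{7}{6} + \left(- \frac{5}{3} + \frac{p}{6}\right) = - \frac{17}{6} + \frac{p}{6}$)
$m{\left(G,Z \right)} = \frac{2}{- \frac{17}{6} + \frac{Z}{6}}$
$\frac{1}{m{\left(-67,-40 \right)} - 76643} = \frac{1}{\frac{12}{-17 - 40} - 76643} = \frac{1}{\frac{12}{-57} - 76643} = \frac{1}{12 \left(- \frac{1}{57}\right) - 76643} = \frac{1}{- \frac{4}{19} - 76643} = \frac{1}{- \frac{1456221}{19}} = - \frac{19}{1456221}$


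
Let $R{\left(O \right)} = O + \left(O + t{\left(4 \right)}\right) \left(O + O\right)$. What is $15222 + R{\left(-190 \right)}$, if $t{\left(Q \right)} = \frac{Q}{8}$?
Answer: $87042$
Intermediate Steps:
$t{\left(Q \right)} = \frac{Q}{8}$ ($t{\left(Q \right)} = Q \frac{1}{8} = \frac{Q}{8}$)
$R{\left(O \right)} = O + 2 O \left(\frac{1}{2} + O\right)$ ($R{\left(O \right)} = O + \left(O + \frac{1}{8} \cdot 4\right) \left(O + O\right) = O + \left(O + \frac{1}{2}\right) 2 O = O + \left(\frac{1}{2} + O\right) 2 O = O + 2 O \left(\frac{1}{2} + O\right)$)
$15222 + R{\left(-190 \right)} = 15222 + 2 \left(-190\right) \left(1 - 190\right) = 15222 + 2 \left(-190\right) \left(-189\right) = 15222 + 71820 = 87042$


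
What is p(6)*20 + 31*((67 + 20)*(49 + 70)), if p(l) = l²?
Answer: 321663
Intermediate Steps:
p(6)*20 + 31*((67 + 20)*(49 + 70)) = 6²*20 + 31*((67 + 20)*(49 + 70)) = 36*20 + 31*(87*119) = 720 + 31*10353 = 720 + 320943 = 321663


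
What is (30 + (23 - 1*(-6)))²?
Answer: 3481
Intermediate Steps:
(30 + (23 - 1*(-6)))² = (30 + (23 + 6))² = (30 + 29)² = 59² = 3481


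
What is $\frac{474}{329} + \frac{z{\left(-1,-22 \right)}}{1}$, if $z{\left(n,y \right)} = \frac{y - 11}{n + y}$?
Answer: $\frac{21759}{7567} \approx 2.8755$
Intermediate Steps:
$z{\left(n,y \right)} = \frac{-11 + y}{n + y}$
$\frac{474}{329} + \frac{z{\left(-1,-22 \right)}}{1} = \frac{474}{329} + \frac{\frac{1}{-1 - 22} \left(-11 - 22\right)}{1} = 474 \cdot \frac{1}{329} + \frac{1}{-23} \left(-33\right) 1 = \frac{474}{329} + \left(- \frac{1}{23}\right) \left(-33\right) 1 = \frac{474}{329} + \frac{33}{23} \cdot 1 = \frac{474}{329} + \frac{33}{23} = \frac{21759}{7567}$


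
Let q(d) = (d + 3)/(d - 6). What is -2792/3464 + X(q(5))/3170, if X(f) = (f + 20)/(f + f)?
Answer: -4426619/5490440 ≈ -0.80624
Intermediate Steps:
q(d) = (3 + d)/(-6 + d)
X(f) = (20 + f)/(2*f) (X(f) = (20 + f)/((2*f)) = (20 + f)*(1/(2*f)) = (20 + f)/(2*f))
-2792/3464 + X(q(5))/3170 = -2792/3464 + ((20 + (3 + 5)/(-6 + 5))/(2*(((3 + 5)/(-6 + 5)))))/3170 = -2792*1/3464 + ((20 + 8/(-1))/(2*((8/(-1)))))*(1/3170) = -349/433 + ((20 - 1*8)/(2*((-1*8))))*(1/3170) = -349/433 + ((½)*(20 - 8)/(-8))*(1/3170) = -349/433 + ((½)*(-⅛)*12)*(1/3170) = -349/433 - ¾*1/3170 = -349/433 - 3/12680 = -4426619/5490440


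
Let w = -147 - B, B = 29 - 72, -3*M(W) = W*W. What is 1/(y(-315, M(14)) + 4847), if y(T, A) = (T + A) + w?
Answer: 3/13088 ≈ 0.00022922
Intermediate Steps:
M(W) = -W²/3 (M(W) = -W*W/3 = -W²/3)
B = -43
w = -104 (w = -147 - 1*(-43) = -147 + 43 = -104)
y(T, A) = -104 + A + T (y(T, A) = (T + A) - 104 = (A + T) - 104 = -104 + A + T)
1/(y(-315, M(14)) + 4847) = 1/((-104 - ⅓*14² - 315) + 4847) = 1/((-104 - ⅓*196 - 315) + 4847) = 1/((-104 - 196/3 - 315) + 4847) = 1/(-1453/3 + 4847) = 1/(13088/3) = 3/13088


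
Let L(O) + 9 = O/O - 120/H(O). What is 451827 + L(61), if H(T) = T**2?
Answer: 1681218379/3721 ≈ 4.5182e+5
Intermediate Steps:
L(O) = -8 - 120/O**2 (L(O) = -9 + (O/O - 120/O**2) = -9 + (1 - 120/O**2) = -8 - 120/O**2)
451827 + L(61) = 451827 + (-8 - 120/61**2) = 451827 + (-8 - 120*1/3721) = 451827 + (-8 - 120/3721) = 451827 - 29888/3721 = 1681218379/3721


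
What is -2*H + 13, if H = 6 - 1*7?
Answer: 15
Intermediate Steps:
H = -1 (H = 6 - 7 = -1)
-2*H + 13 = -2*(-1) + 13 = 2 + 13 = 15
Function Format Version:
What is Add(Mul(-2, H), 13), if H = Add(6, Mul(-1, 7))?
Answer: 15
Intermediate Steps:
H = -1 (H = Add(6, -7) = -1)
Add(Mul(-2, H), 13) = Add(Mul(-2, -1), 13) = Add(2, 13) = 15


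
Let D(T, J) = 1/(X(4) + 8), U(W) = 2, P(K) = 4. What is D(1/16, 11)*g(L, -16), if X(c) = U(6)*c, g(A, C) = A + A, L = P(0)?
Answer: ½ ≈ 0.50000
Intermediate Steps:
L = 4
g(A, C) = 2*A
X(c) = 2*c
D(T, J) = 1/16 (D(T, J) = 1/(2*4 + 8) = 1/(8 + 8) = 1/16)
D(1/16, 11)*g(L, -16) = (2*4)/16 = (1/16)*8 = ½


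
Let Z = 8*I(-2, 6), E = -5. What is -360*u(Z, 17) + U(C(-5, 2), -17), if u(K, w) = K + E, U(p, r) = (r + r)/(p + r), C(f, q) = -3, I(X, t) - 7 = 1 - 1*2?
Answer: -154783/10 ≈ -15478.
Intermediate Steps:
I(X, t) = 6 (I(X, t) = 7 + (1 - 1*2) = 7 + (1 - 2) = 7 - 1 = 6)
Z = 48 (Z = 8*6 = 48)
U(p, r) = 2*r/(p + r) (U(p, r) = (2*r)/(p + r) = 2*r/(p + r))
u(K, w) = -5 + K (u(K, w) = K - 5 = -5 + K)
-360*u(Z, 17) + U(C(-5, 2), -17) = -360*(-5 + 48) + 2*(-17)/(-3 - 17) = -360*43 + 2*(-17)/(-20) = -15480 + 2*(-17)*(-1/20) = -15480 + 17/10 = -154783/10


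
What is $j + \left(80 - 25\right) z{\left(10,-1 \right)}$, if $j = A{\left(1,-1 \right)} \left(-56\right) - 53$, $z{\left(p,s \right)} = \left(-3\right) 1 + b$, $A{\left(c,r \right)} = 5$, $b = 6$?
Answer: $-168$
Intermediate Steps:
$z{\left(p,s \right)} = 3$ ($z{\left(p,s \right)} = \left(-3\right) 1 + 6 = -3 + 6 = 3$)
$j = -333$ ($j = 5 \left(-56\right) - 53 = -280 - 53 = -333$)
$j + \left(80 - 25\right) z{\left(10,-1 \right)} = -333 + \left(80 - 25\right) 3 = -333 + 55 \cdot 3 = -333 + 165 = -168$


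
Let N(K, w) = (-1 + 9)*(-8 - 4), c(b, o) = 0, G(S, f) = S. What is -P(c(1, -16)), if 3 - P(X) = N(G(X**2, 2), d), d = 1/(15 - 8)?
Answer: -99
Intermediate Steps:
d = 1/7 ≈ 0.14286
N(K, w) = -96 (N(K, w) = 8*(-12) = -96)
P(X) = 99 (P(X) = 3 - 1*(-96) = 3 + 96 = 99)
-P(c(1, -16)) = -1*99 = -99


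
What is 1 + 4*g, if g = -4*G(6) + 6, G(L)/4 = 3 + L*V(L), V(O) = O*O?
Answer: -13991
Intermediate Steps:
V(O) = O²
G(L) = 12 + 4*L³ (G(L) = 4*(3 + L*L²) = 4*(3 + L³) = 12 + 4*L³)
g = -3498 (g = -4*(12 + 4*6³) + 6 = -4*(12 + 4*216) + 6 = -4*(12 + 864) + 6 = -4*876 + 6 = -3504 + 6 = -3498)
1 + 4*g = 1 + 4*(-3498) = 1 - 13992 = -13991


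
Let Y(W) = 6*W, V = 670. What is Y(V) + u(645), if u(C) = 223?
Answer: 4243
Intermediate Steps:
Y(V) + u(645) = 6*670 + 223 = 4020 + 223 = 4243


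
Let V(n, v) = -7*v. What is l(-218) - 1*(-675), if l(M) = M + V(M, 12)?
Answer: 373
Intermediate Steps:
l(M) = -84 + M (l(M) = M - 7*12 = M - 84 = -84 + M)
l(-218) - 1*(-675) = (-84 - 218) - 1*(-675) = -302 + 675 = 373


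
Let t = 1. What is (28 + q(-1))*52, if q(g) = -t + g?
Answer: 1352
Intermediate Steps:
q(g) = -1 + g (q(g) = -1*1 + g = -1 + g)
(28 + q(-1))*52 = (28 + (-1 - 1))*52 = (28 - 2)*52 = 26*52 = 1352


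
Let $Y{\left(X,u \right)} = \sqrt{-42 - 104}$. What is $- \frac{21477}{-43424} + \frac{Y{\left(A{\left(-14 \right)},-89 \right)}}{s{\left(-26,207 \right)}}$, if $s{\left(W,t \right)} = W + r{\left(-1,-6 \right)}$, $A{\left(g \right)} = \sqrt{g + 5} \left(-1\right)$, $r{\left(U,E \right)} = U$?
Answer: $\frac{21477}{43424} - \frac{i \sqrt{146}}{27} \approx 0.49459 - 0.44752 i$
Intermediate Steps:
$A{\left(g \right)} = - \sqrt{5 + g}$ ($A{\left(g \right)} = \sqrt{5 + g} \left(-1\right) = - \sqrt{5 + g}$)
$s{\left(W,t \right)} = -1 + W$ ($s{\left(W,t \right)} = W - 1 = -1 + W$)
$Y{\left(X,u \right)} = i \sqrt{146}$ ($Y{\left(X,u \right)} = \sqrt{-146} = i \sqrt{146}$)
$- \frac{21477}{-43424} + \frac{Y{\left(A{\left(-14 \right)},-89 \right)}}{s{\left(-26,207 \right)}} = - \frac{21477}{-43424} + \frac{i \sqrt{146}}{-1 - 26} = \left(-21477\right) \left(- \frac{1}{43424}\right) + \frac{i \sqrt{146}}{-27} = \frac{21477}{43424} + i \sqrt{146} \left(- \frac{1}{27}\right) = \frac{21477}{43424} - \frac{i \sqrt{146}}{27}$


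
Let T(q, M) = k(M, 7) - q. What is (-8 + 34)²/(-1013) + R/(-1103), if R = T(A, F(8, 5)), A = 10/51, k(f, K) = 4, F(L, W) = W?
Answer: -38223550/56984289 ≈ -0.67077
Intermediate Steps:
A = 10/51 (A = 10*(1/51) = 10/51 ≈ 0.19608)
T(q, M) = 4 - q
R = 194/51 (R = 4 - 1*10/51 = 4 - 10/51 = 194/51 ≈ 3.8039)
(-8 + 34)²/(-1013) + R/(-1103) = (-8 + 34)²/(-1013) + (194/51)/(-1103) = 26²*(-1/1013) + (194/51)*(-1/1103) = 676*(-1/1013) - 194/56253 = -676/1013 - 194/56253 = -38223550/56984289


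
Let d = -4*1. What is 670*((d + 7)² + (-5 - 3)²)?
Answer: 48910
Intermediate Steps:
d = -4
670*((d + 7)² + (-5 - 3)²) = 670*((-4 + 7)² + (-5 - 3)²) = 670*(3² + (-8)²) = 670*(9 + 64) = 670*73 = 48910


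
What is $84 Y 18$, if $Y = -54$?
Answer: $-81648$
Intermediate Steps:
$84 Y 18 = 84 \left(-54\right) 18 = \left(-4536\right) 18 = -81648$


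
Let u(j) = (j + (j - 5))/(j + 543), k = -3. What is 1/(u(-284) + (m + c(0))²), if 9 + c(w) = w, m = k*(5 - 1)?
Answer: 259/113646 ≈ 0.0022790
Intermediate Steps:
m = -12 (m = -3*(5 - 1) = -3*4 = -12)
u(j) = (-5 + 2*j)/(543 + j) (u(j) = (j + (-5 + j))/(543 + j) = (-5 + 2*j)/(543 + j))
c(w) = -9 + w
1/(u(-284) + (m + c(0))²) = 1/((-5 + 2*(-284))/(543 - 284) + (-12 + (-9 + 0))²) = 1/((-5 - 568)/259 + (-12 - 9)²) = 1/((1/259)*(-573) + (-21)²) = 1/(-573/259 + 441) = 1/(113646/259) = 259/113646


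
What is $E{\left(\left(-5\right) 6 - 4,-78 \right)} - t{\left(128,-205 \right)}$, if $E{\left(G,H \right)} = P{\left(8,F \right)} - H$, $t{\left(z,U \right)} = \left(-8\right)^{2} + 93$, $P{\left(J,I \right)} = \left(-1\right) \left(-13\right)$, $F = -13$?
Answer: $-66$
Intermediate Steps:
$P{\left(J,I \right)} = 13$
$t{\left(z,U \right)} = 157$ ($t{\left(z,U \right)} = 64 + 93 = 157$)
$E{\left(G,H \right)} = 13 - H$
$E{\left(\left(-5\right) 6 - 4,-78 \right)} - t{\left(128,-205 \right)} = \left(13 - -78\right) - 157 = \left(13 + 78\right) - 157 = 91 - 157 = -66$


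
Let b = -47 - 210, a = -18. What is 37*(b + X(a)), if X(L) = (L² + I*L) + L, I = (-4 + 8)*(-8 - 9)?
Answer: 47101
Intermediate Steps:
I = -68 (I = 4*(-17) = -68)
b = -257
X(L) = L² - 67*L (X(L) = (L² - 68*L) + L = L² - 67*L)
37*(b + X(a)) = 37*(-257 - 18*(-67 - 18)) = 37*(-257 - 18*(-85)) = 37*(-257 + 1530) = 37*1273 = 47101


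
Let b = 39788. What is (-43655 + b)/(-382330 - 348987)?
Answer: 3867/731317 ≈ 0.0052877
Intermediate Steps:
(-43655 + b)/(-382330 - 348987) = (-43655 + 39788)/(-382330 - 348987) = -3867/(-731317) = -3867*(-1/731317) = 3867/731317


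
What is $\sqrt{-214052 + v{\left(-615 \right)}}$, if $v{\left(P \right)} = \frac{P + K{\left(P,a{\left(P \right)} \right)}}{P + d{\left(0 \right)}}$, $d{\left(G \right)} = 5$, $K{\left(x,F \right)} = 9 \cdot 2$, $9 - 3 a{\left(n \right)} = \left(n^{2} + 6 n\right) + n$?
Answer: $\frac{i \sqrt{79648385030}}{610} \approx 462.66 i$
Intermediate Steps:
$a{\left(n \right)} = 3 - \frac{7 n}{3} - \frac{n^{2}}{3}$ ($a{\left(n \right)} = 3 - \frac{\left(n^{2} + 6 n\right) + n}{3} = 3 - \frac{n^{2} + 7 n}{3} = 3 - \left(\frac{n^{2}}{3} + \frac{7 n}{3}\right) = 3 - \frac{7 n}{3} - \frac{n^{2}}{3}$)
$K{\left(x,F \right)} = 18$
$v{\left(P \right)} = \frac{18 + P}{5 + P}$ ($v{\left(P \right)} = \frac{P + 18}{P + 5} = \frac{18 + P}{5 + P}$)
$\sqrt{-214052 + v{\left(-615 \right)}} = \sqrt{-214052 + \frac{18 - 615}{5 - 615}} = \sqrt{-214052 + \frac{1}{-610} \left(-597\right)} = \sqrt{-214052 - - \frac{597}{610}} = \sqrt{-214052 + \frac{597}{610}} = \sqrt{- \frac{130571123}{610}} = \frac{i \sqrt{79648385030}}{610}$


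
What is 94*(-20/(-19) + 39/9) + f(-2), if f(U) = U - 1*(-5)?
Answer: 29029/57 ≈ 509.28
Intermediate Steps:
f(U) = 5 + U (f(U) = U + 5 = 5 + U)
94*(-20/(-19) + 39/9) + f(-2) = 94*(-20/(-19) + 39/9) + (5 - 2) = 94*(-20*(-1/19) + 39*(⅑)) + 3 = 94*(20/19 + 13/3) + 3 = 94*(307/57) + 3 = 28858/57 + 3 = 29029/57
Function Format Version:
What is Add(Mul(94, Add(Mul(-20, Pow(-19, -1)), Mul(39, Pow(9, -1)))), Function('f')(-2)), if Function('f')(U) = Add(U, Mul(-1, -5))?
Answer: Rational(29029, 57) ≈ 509.28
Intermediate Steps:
Function('f')(U) = Add(5, U) (Function('f')(U) = Add(U, 5) = Add(5, U))
Add(Mul(94, Add(Mul(-20, Pow(-19, -1)), Mul(39, Pow(9, -1)))), Function('f')(-2)) = Add(Mul(94, Add(Mul(-20, Pow(-19, -1)), Mul(39, Pow(9, -1)))), Add(5, -2)) = Add(Mul(94, Add(Mul(-20, Rational(-1, 19)), Mul(39, Rational(1, 9)))), 3) = Add(Mul(94, Add(Rational(20, 19), Rational(13, 3))), 3) = Add(Mul(94, Rational(307, 57)), 3) = Add(Rational(28858, 57), 3) = Rational(29029, 57)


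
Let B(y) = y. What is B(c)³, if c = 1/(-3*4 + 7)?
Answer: -1/125 ≈ -0.0080000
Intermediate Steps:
c = -⅕ (c = 1/(-12 + 7) = 1/(-5) = -⅕ ≈ -0.20000)
B(c)³ = (-⅕)³ = -1/125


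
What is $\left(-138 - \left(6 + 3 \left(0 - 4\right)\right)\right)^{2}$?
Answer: $17424$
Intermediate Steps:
$\left(-138 - \left(6 + 3 \left(0 - 4\right)\right)\right)^{2} = \left(-138 - -6\right)^{2} = \left(-138 + \left(-6 + 12\right)\right)^{2} = \left(-138 + 6\right)^{2} = \left(-132\right)^{2} = 17424$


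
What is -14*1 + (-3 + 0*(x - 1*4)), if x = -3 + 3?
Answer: -17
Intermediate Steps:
x = 0
-14*1 + (-3 + 0*(x - 1*4)) = -14*1 + (-3 + 0*(0 - 1*4)) = -14 + (-3 + 0*(0 - 4)) = -14 + (-3 + 0*(-4)) = -14 + (-3 + 0) = -14 - 3 = -17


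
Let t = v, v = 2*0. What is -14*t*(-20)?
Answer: 0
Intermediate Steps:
v = 0
t = 0
-14*t*(-20) = -14*0*(-20) = 0*(-20) = 0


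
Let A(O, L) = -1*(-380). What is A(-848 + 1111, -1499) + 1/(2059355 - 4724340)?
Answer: 1012694299/2664985 ≈ 380.00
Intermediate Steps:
A(O, L) = 380
A(-848 + 1111, -1499) + 1/(2059355 - 4724340) = 380 + 1/(2059355 - 4724340) = 380 + 1/(-2664985) = 380 - 1/2664985 = 1012694299/2664985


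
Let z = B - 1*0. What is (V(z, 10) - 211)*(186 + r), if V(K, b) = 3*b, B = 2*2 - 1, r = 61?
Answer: -44707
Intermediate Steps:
B = 3 (B = 4 - 1 = 3)
z = 3 (z = 3 - 1*0 = 3 + 0 = 3)
(V(z, 10) - 211)*(186 + r) = (3*10 - 211)*(186 + 61) = (30 - 211)*247 = -181*247 = -44707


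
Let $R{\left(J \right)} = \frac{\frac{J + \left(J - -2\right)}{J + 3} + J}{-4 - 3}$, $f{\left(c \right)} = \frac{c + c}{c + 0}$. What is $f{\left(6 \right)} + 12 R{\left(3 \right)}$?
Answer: $- \frac{38}{7} \approx -5.4286$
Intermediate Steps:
$f{\left(c \right)} = 2$ ($f{\left(c \right)} = \frac{2 c}{c} = 2$)
$R{\left(J \right)} = - \frac{J}{7} - \frac{2 + 2 J}{7 \left(3 + J\right)}$ ($R{\left(J \right)} = \frac{\frac{J + \left(J + 2\right)}{3 + J} + J}{-7} = \left(\frac{J + \left(2 + J\right)}{3 + J} + J\right) \left(- \frac{1}{7}\right) = \left(\frac{2 + 2 J}{3 + J} + J\right) \left(- \frac{1}{7}\right) = \left(J + \frac{2 + 2 J}{3 + J}\right) \left(- \frac{1}{7}\right) = - \frac{J}{7} - \frac{2 + 2 J}{7 \left(3 + J\right)}$)
$f{\left(6 \right)} + 12 R{\left(3 \right)} = 2 + 12 \frac{-2 - 3^{2} - 15}{7 \left(3 + 3\right)} = 2 + 12 \frac{-2 - 9 - 15}{7 \cdot 6} = 2 + 12 \cdot \frac{1}{7} \cdot \frac{1}{6} \left(-2 - 9 - 15\right) = 2 + 12 \cdot \frac{1}{7} \cdot \frac{1}{6} \left(-26\right) = 2 + 12 \left(- \frac{13}{21}\right) = 2 - \frac{52}{7} = - \frac{38}{7}$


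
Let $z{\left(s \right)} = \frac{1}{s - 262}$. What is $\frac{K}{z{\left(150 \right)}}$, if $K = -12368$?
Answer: $1385216$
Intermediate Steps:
$z{\left(s \right)} = \frac{1}{-262 + s}$
$\frac{K}{z{\left(150 \right)}} = - \frac{12368}{\frac{1}{-262 + 150}} = - \frac{12368}{\frac{1}{-112}} = - \frac{12368}{- \frac{1}{112}} = \left(-12368\right) \left(-112\right) = 1385216$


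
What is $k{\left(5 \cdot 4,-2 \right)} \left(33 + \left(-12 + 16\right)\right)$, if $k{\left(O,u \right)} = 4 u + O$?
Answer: $444$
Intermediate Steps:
$k{\left(O,u \right)} = O + 4 u$
$k{\left(5 \cdot 4,-2 \right)} \left(33 + \left(-12 + 16\right)\right) = \left(5 \cdot 4 + 4 \left(-2\right)\right) \left(33 + \left(-12 + 16\right)\right) = \left(20 - 8\right) \left(33 + 4\right) = 12 \cdot 37 = 444$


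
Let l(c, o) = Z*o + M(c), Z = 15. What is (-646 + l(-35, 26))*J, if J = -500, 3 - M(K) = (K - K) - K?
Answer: 144000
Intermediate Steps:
M(K) = 3 + K (M(K) = 3 - ((K - K) - K) = 3 - (0 - K) = 3 - (-1)*K = 3 + K)
l(c, o) = 3 + c + 15*o (l(c, o) = 15*o + (3 + c) = 3 + c + 15*o)
(-646 + l(-35, 26))*J = (-646 + (3 - 35 + 15*26))*(-500) = (-646 + (3 - 35 + 390))*(-500) = (-646 + 358)*(-500) = -288*(-500) = 144000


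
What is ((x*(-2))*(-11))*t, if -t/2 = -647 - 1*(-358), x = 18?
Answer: 228888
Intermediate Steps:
t = 578 (t = -2*(-647 - 1*(-358)) = -2*(-647 + 358) = -2*(-289) = 578)
((x*(-2))*(-11))*t = ((18*(-2))*(-11))*578 = -36*(-11)*578 = 396*578 = 228888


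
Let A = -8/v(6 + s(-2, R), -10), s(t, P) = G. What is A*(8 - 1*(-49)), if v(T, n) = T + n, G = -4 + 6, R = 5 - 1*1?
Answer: 228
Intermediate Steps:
R = 4 (R = 5 - 1 = 4)
G = 2
s(t, P) = 2
A = 4 (A = -8/((6 + 2) - 10) = -8/(8 - 10) = -8/(-2) = -8*(-½) = 4)
A*(8 - 1*(-49)) = 4*(8 - 1*(-49)) = 4*(8 + 49) = 4*57 = 228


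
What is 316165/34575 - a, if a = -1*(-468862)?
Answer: -3242117497/6915 ≈ -4.6885e+5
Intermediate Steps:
a = 468862
316165/34575 - a = 316165/34575 - 1*468862 = 316165*(1/34575) - 468862 = 63233/6915 - 468862 = -3242117497/6915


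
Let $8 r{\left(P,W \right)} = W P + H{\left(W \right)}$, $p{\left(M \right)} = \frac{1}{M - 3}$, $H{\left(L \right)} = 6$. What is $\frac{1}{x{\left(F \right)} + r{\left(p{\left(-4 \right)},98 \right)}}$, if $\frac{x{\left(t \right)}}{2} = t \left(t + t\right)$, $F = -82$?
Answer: $\frac{1}{26895} \approx 3.7182 \cdot 10^{-5}$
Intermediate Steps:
$p{\left(M \right)} = \frac{1}{-3 + M}$
$r{\left(P,W \right)} = \frac{3}{4} + \frac{P W}{8}$ ($r{\left(P,W \right)} = \frac{W P + 6}{8} = \frac{P W + 6}{8} = \frac{6 + P W}{8} = \frac{3}{4} + \frac{P W}{8}$)
$x{\left(t \right)} = 4 t^{2}$ ($x{\left(t \right)} = 2 t \left(t + t\right) = 2 t 2 t = 2 \cdot 2 t^{2} = 4 t^{2}$)
$\frac{1}{x{\left(F \right)} + r{\left(p{\left(-4 \right)},98 \right)}} = \frac{1}{4 \left(-82\right)^{2} + \left(\frac{3}{4} + \frac{1}{8} \frac{1}{-3 - 4} \cdot 98\right)} = \frac{1}{4 \cdot 6724 + \left(\frac{3}{4} + \frac{1}{8} \frac{1}{-7} \cdot 98\right)} = \frac{1}{26896 + \left(\frac{3}{4} + \frac{1}{8} \left(- \frac{1}{7}\right) 98\right)} = \frac{1}{26896 + \left(\frac{3}{4} - \frac{7}{4}\right)} = \frac{1}{26896 - 1} = \frac{1}{26895}$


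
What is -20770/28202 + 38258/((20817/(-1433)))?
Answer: -773285375659/293540517 ≈ -2634.3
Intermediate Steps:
-20770/28202 + 38258/((20817/(-1433))) = -20770*1/28202 + 38258/((20817*(-1/1433))) = -10385/14101 + 38258/(-20817/1433) = -10385/14101 + 38258*(-1433/20817) = -10385/14101 - 54823714/20817 = -773285375659/293540517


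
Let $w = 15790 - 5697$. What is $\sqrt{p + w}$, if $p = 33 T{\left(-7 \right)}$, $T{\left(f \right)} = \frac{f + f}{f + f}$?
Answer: $\sqrt{10126} \approx 100.63$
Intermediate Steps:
$T{\left(f \right)} = 1$ ($T{\left(f \right)} = \frac{2 f}{2 f} = 2 f \frac{1}{2 f} = 1$)
$p = 33$ ($p = 33 \cdot 1 = 33$)
$w = 10093$
$\sqrt{p + w} = \sqrt{33 + 10093} = \sqrt{10126}$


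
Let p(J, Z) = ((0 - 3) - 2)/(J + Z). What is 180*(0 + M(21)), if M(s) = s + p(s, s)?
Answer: 26310/7 ≈ 3758.6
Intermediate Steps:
p(J, Z) = -5/(J + Z) (p(J, Z) = (-3 - 2)/(J + Z) = -5/(J + Z))
M(s) = s - 5/(2*s) (M(s) = s - 5/(s + s) = s - 5*1/(2*s) = s - 5/(2*s))
180*(0 + M(21)) = 180*(0 + (21 - 5/2/21)) = 180*(0 + (21 - 5/2*1/21)) = 180*(0 + (21 - 5/42)) = 180*(0 + 877/42) = 180*(877/42) = 26310/7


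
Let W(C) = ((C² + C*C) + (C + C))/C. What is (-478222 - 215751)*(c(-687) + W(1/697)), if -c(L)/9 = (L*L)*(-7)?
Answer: -14382335150501815/697 ≈ -2.0635e+13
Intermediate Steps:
c(L) = 63*L² (c(L) = -9*L*L*(-7) = -9*L²*(-7) = -(-63)*L² = 63*L²)
W(C) = (2*C + 2*C²)/C (W(C) = ((C² + C²) + 2*C)/C = (2*C² + 2*C)/C = (2*C + 2*C²)/C)
(-478222 - 215751)*(c(-687) + W(1/697)) = (-478222 - 215751)*(63*(-687)² + (2 + 2/697)) = -693973*(63*471969 + (2 + 2*(1/697))) = -693973*(29734047 + (2 + 2/697)) = -693973*(29734047 + 1396/697) = -693973*20724632155/697 = -14382335150501815/697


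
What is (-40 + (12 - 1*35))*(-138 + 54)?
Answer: 5292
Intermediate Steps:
(-40 + (12 - 1*35))*(-138 + 54) = (-40 + (12 - 35))*(-84) = (-40 - 23)*(-84) = -63*(-84) = 5292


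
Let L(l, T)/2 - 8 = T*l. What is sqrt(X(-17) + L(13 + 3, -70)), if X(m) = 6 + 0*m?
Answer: I*sqrt(2218) ≈ 47.096*I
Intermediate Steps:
L(l, T) = 16 + 2*T*l (L(l, T) = 16 + 2*(T*l) = 16 + 2*T*l)
X(m) = 6 (X(m) = 6 + 0 = 6)
sqrt(X(-17) + L(13 + 3, -70)) = sqrt(6 + (16 + 2*(-70)*(13 + 3))) = sqrt(6 + (16 + 2*(-70)*16)) = sqrt(6 + (16 - 2240)) = sqrt(6 - 2224) = sqrt(-2218) = I*sqrt(2218)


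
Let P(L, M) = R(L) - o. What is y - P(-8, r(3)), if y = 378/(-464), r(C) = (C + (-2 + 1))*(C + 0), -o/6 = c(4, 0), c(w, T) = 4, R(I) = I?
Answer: -3901/232 ≈ -16.815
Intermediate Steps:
o = -24 (o = -6*4 = -24)
r(C) = C*(-1 + C) (r(C) = (C - 1)*C = (-1 + C)*C = C*(-1 + C))
P(L, M) = 24 + L (P(L, M) = L - 1*(-24) = L + 24 = 24 + L)
y = -189/232 (y = 378*(-1/464) = -189/232 ≈ -0.81466)
y - P(-8, r(3)) = -189/232 - (24 - 8) = -189/232 - 1*16 = -189/232 - 16 = -3901/232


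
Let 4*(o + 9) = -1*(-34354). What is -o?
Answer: -17159/2 ≈ -8579.5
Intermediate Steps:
o = 17159/2 (o = -9 + (-1*(-34354))/4 = -9 + (¼)*34354 = -9 + 17177/2 = 17159/2 ≈ 8579.5)
-o = -1*17159/2 = -17159/2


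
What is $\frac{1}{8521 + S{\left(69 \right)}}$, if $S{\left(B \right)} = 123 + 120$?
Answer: $\frac{1}{8764} \approx 0.0001141$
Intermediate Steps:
$S{\left(B \right)} = 243$
$\frac{1}{8521 + S{\left(69 \right)}} = \frac{1}{8521 + 243} = \frac{1}{8764}$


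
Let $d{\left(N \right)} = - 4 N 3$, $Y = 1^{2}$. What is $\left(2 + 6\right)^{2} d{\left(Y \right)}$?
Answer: $-768$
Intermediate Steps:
$Y = 1$
$d{\left(N \right)} = - 12 N$
$\left(2 + 6\right)^{2} d{\left(Y \right)} = \left(2 + 6\right)^{2} \left(\left(-12\right) 1\right) = 8^{2} \left(-12\right) = 64 \left(-12\right) = -768$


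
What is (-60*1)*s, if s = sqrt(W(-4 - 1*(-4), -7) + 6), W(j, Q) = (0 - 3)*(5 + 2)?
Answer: -60*I*sqrt(15) ≈ -232.38*I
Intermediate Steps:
W(j, Q) = -21 (W(j, Q) = -3*7 = -21)
s = I*sqrt(15) (s = sqrt(-21 + 6) = sqrt(-15) = I*sqrt(15) ≈ 3.873*I)
(-60*1)*s = (-60*1)*(I*sqrt(15)) = -60*I*sqrt(15)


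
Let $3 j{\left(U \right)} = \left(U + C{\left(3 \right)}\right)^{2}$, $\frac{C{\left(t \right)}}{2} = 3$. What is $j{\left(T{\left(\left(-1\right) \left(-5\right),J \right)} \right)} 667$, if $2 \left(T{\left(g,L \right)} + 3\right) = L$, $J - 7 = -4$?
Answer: $\frac{18009}{4} \approx 4502.3$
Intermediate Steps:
$J = 3$ ($J = 7 - 4 = 3$)
$T{\left(g,L \right)} = -3 + \frac{L}{2}$
$C{\left(t \right)} = 6$ ($C{\left(t \right)} = 2 \cdot 3 = 6$)
$j{\left(U \right)} = \frac{\left(6 + U\right)^{2}}{3}$ ($j{\left(U \right)} = \frac{\left(U + 6\right)^{2}}{3} = \frac{\left(6 + U\right)^{2}}{3}$)
$j{\left(T{\left(\left(-1\right) \left(-5\right),J \right)} \right)} 667 = \frac{\left(6 + \left(-3 + \frac{1}{2} \cdot 3\right)\right)^{2}}{3} \cdot 667 = \frac{\left(6 + \left(-3 + \frac{3}{2}\right)\right)^{2}}{3} \cdot 667 = \frac{\left(6 - \frac{3}{2}\right)^{2}}{3} \cdot 667 = \frac{\left(\frac{9}{2}\right)^{2}}{3} \cdot 667 = \frac{1}{3} \cdot \frac{81}{4} \cdot 667 = \frac{27}{4} \cdot 667 = \frac{18009}{4}$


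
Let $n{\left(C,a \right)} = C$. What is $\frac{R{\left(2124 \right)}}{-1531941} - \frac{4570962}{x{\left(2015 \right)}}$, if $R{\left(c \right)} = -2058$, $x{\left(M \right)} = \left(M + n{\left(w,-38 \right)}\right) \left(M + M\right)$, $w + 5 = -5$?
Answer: $- \frac{1164302524757}{2063052178525} \approx -0.56436$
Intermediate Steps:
$w = -10$ ($w = -5 - 5 = -10$)
$x{\left(M \right)} = 2 M \left(-10 + M\right)$ ($x{\left(M \right)} = \left(M - 10\right) \left(M + M\right) = \left(-10 + M\right) 2 M = 2 M \left(-10 + M\right)$)
$\frac{R{\left(2124 \right)}}{-1531941} - \frac{4570962}{x{\left(2015 \right)}} = - \frac{2058}{-1531941} - \frac{4570962}{2 \cdot 2015 \left(-10 + 2015\right)} = \left(-2058\right) \left(- \frac{1}{1531941}\right) - \frac{4570962}{2 \cdot 2015 \cdot 2005} = \frac{686}{510647} - \frac{4570962}{8080150} = \frac{686}{510647} - \frac{2285481}{4040075} = - \frac{1164302524757}{2063052178525}$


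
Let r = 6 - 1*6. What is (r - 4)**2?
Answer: 16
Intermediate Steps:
r = 0 (r = 6 - 6 = 0)
(r - 4)**2 = (0 - 4)**2 = (-4)**2 = 16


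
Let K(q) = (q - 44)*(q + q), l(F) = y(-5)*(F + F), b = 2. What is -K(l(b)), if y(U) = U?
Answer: -2560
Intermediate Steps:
l(F) = -10*F (l(F) = -5*(F + F) = -10*F)
K(q) = 2*q*(-44 + q) (K(q) = (-44 + q)*(2*q) = 2*q*(-44 + q))
-K(l(b)) = -2*(-10*2)*(-44 - 10*2) = -2*(-20)*(-44 - 20) = -2*(-20)*(-64) = -1*2560 = -2560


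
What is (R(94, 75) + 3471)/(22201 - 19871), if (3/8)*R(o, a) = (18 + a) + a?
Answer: 3919/2330 ≈ 1.6820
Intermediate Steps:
R(o, a) = 48 + 16*a/3 (R(o, a) = 8*((18 + a) + a)/3 = 8*(18 + 2*a)/3 = 48 + 16*a/3)
(R(94, 75) + 3471)/(22201 - 19871) = ((48 + (16/3)*75) + 3471)/(22201 - 19871) = ((48 + 400) + 3471)/2330 = (448 + 3471)*(1/2330) = 3919*(1/2330) = 3919/2330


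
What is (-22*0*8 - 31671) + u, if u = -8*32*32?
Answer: -39863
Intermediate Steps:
u = -8192 (u = -256*32 = -8192)
(-22*0*8 - 31671) + u = (-22*0*8 - 31671) - 8192 = (0*8 - 31671) - 8192 = (0 - 31671) - 8192 = -31671 - 8192 = -39863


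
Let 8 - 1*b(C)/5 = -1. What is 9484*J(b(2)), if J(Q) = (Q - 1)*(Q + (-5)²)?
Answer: 29210720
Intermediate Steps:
b(C) = 45 (b(C) = 40 - 5*(-1) = 40 + 5 = 45)
J(Q) = (-1 + Q)*(25 + Q) (J(Q) = (-1 + Q)*(Q + 25) = (-1 + Q)*(25 + Q))
9484*J(b(2)) = 9484*(-25 + 45² + 24*45) = 9484*(-25 + 2025 + 1080) = 9484*3080 = 29210720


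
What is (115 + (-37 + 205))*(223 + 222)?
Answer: 125935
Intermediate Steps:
(115 + (-37 + 205))*(223 + 222) = (115 + 168)*445 = 283*445 = 125935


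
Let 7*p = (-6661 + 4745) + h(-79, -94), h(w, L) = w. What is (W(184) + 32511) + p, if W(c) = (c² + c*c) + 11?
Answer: 99949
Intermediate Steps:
W(c) = 11 + 2*c² (W(c) = (c² + c²) + 11 = 2*c² + 11 = 11 + 2*c²)
p = -285 (p = ((-6661 + 4745) - 79)/7 = (-1916 - 79)/7 = (⅐)*(-1995) = -285)
(W(184) + 32511) + p = ((11 + 2*184²) + 32511) - 285 = ((11 + 2*33856) + 32511) - 285 = ((11 + 67712) + 32511) - 285 = (67723 + 32511) - 285 = 100234 - 285 = 99949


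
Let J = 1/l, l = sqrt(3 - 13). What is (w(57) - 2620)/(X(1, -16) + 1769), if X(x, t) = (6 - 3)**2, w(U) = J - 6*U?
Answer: -1481/889 - I*sqrt(10)/17780 ≈ -1.6659 - 0.00017786*I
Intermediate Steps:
l = I*sqrt(10) (l = sqrt(-10) = I*sqrt(10) ≈ 3.1623*I)
J = -I*sqrt(10)/10 (J = 1/(I*sqrt(10)) = -I*sqrt(10)/10 ≈ -0.31623*I)
w(U) = -6*U - I*sqrt(10)/10 (w(U) = -I*sqrt(10)/10 - 6*U = -6*U - I*sqrt(10)/10)
X(x, t) = 9 (X(x, t) = 3**2 = 9)
(w(57) - 2620)/(X(1, -16) + 1769) = ((-6*57 - I*sqrt(10)/10) - 2620)/(9 + 1769) = ((-342 - I*sqrt(10)/10) - 2620)/1778 = (-2962 - I*sqrt(10)/10)*(1/1778) = -1481/889 - I*sqrt(10)/17780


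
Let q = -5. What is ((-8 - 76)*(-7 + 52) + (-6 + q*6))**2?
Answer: 14561856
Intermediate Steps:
((-8 - 76)*(-7 + 52) + (-6 + q*6))**2 = ((-8 - 76)*(-7 + 52) + (-6 - 5*6))**2 = (-84*45 + (-6 - 30))**2 = (-3780 - 36)**2 = (-3816)**2 = 14561856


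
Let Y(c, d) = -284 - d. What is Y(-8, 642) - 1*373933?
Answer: -374859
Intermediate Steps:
Y(-8, 642) - 1*373933 = (-284 - 1*642) - 1*373933 = (-284 - 642) - 373933 = -926 - 373933 = -374859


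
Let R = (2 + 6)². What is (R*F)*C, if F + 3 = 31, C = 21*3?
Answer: 112896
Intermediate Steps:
C = 63
R = 64 (R = 8² = 64)
F = 28 (F = -3 + 31 = 28)
(R*F)*C = (64*28)*63 = 1792*63 = 112896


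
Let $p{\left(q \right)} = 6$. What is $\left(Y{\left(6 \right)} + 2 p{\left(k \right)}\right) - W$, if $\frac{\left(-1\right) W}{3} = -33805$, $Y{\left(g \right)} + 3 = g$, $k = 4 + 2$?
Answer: $-101400$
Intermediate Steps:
$k = 6$
$Y{\left(g \right)} = -3 + g$
$W = 101415$ ($W = \left(-3\right) \left(-33805\right) = 101415$)
$\left(Y{\left(6 \right)} + 2 p{\left(k \right)}\right) - W = \left(\left(-3 + 6\right) + 2 \cdot 6\right) - 101415 = \left(3 + 12\right) - 101415 = 15 - 101415 = -101400$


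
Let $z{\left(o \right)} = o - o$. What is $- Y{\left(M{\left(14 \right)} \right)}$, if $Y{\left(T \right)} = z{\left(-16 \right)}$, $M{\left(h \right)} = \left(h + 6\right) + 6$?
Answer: $0$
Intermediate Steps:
$z{\left(o \right)} = 0$
$M{\left(h \right)} = 12 + h$ ($M{\left(h \right)} = \left(6 + h\right) + 6 = 12 + h$)
$Y{\left(T \right)} = 0$
$- Y{\left(M{\left(14 \right)} \right)} = \left(-1\right) 0 = 0$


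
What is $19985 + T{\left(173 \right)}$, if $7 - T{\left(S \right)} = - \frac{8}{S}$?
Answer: $\frac{3458624}{173} \approx 19992.0$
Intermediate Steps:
$T{\left(S \right)} = 7 + \frac{8}{S}$ ($T{\left(S \right)} = 7 - - \frac{8}{S} = 7 + \frac{8}{S}$)
$19985 + T{\left(173 \right)} = 19985 + \left(7 + \frac{8}{173}\right) = 19985 + \frac{1219}{173} = \frac{3458624}{173}$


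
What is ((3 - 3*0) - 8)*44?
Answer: -220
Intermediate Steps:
((3 - 3*0) - 8)*44 = ((3 + 0) - 8)*44 = (3 - 8)*44 = -5*44 = -220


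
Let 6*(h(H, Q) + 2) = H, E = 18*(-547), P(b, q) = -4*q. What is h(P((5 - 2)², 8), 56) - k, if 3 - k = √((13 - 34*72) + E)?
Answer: -31/3 + I*√12281 ≈ -10.333 + 110.82*I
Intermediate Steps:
E = -9846
h(H, Q) = -2 + H/6
k = 3 - I*√12281 (k = 3 - √((13 - 34*72) - 9846) = 3 - √((13 - 2448) - 9846) = 3 - √(-2435 - 9846) = 3 - √(-12281) = 3 - I*√12281 ≈ 3.0 - 110.82*I)
h(P((5 - 2)², 8), 56) - k = (-2 + (-4*8)/6) - (3 - I*√12281) = (-2 + (⅙)*(-32)) + (-3 + I*√12281) = (-2 - 16/3) + (-3 + I*√12281) = -22/3 + (-3 + I*√12281) = -31/3 + I*√12281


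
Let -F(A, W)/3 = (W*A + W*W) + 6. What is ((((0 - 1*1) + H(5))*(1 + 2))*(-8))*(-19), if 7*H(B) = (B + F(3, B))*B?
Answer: -43776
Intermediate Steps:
F(A, W) = -18 - 3*W**2 - 3*A*W (F(A, W) = -3*((W*A + W*W) + 6) = -3*((A*W + W**2) + 6) = -3*((W**2 + A*W) + 6) = -3*(6 + W**2 + A*W) = -18 - 3*W**2 - 3*A*W)
H(B) = B*(-18 - 8*B - 3*B**2)/7 (H(B) = ((B + (-18 - 3*B**2 - 3*3*B))*B)/7 = ((B + (-18 - 3*B**2 - 9*B))*B)/7 = ((B + (-18 - 9*B - 3*B**2))*B)/7 = ((-18 - 8*B - 3*B**2)*B)/7 = (B*(-18 - 8*B - 3*B**2))/7 = B*(-18 - 8*B - 3*B**2)/7)
((((0 - 1*1) + H(5))*(1 + 2))*(-8))*(-19) = ((((0 - 1*1) - 1/7*5*(18 + 3*5**2 + 8*5))*(1 + 2))*(-8))*(-19) = ((((0 - 1) - 1/7*5*(18 + 3*25 + 40))*3)*(-8))*(-19) = (((-1 - 1/7*5*(18 + 75 + 40))*3)*(-8))*(-19) = (((-1 - 1/7*5*133)*3)*(-8))*(-19) = (((-1 - 95)*3)*(-8))*(-19) = (-96*3*(-8))*(-19) = -288*(-8)*(-19) = 2304*(-19) = -43776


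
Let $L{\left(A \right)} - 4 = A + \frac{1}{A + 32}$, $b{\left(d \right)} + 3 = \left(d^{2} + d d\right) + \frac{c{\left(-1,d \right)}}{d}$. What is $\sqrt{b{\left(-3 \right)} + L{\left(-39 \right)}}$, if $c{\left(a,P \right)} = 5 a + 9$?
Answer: $\frac{i \sqrt{9471}}{21} \approx 4.6342 i$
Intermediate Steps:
$c{\left(a,P \right)} = 9 + 5 a$
$b{\left(d \right)} = -3 + 2 d^{2} + \frac{4}{d}$ ($b{\left(d \right)} = -3 + \left(\left(d^{2} + d d\right) + \frac{9 + 5 \left(-1\right)}{d}\right) = -3 + \left(\left(d^{2} + d^{2}\right) + \frac{9 - 5}{d}\right) = -3 + \left(2 d^{2} + \frac{4}{d}\right) = -3 + 2 d^{2} + \frac{4}{d}$)
$L{\left(A \right)} = 4 + A + \frac{1}{32 + A}$ ($L{\left(A \right)} = 4 + \left(A + \frac{1}{A + 32}\right) = 4 + \left(A + \frac{1}{32 + A}\right) = 4 + A + \frac{1}{32 + A}$)
$\sqrt{b{\left(-3 \right)} + L{\left(-39 \right)}} = \sqrt{\left(-3 + 2 \left(-3\right)^{2} + \frac{4}{-3}\right) + \frac{129 + \left(-39\right)^{2} + 36 \left(-39\right)}{32 - 39}} = \sqrt{\left(-3 + 2 \cdot 9 + 4 \left(- \frac{1}{3}\right)\right) + \frac{129 + 1521 - 1404}{-7}} = \sqrt{\left(-3 + 18 - \frac{4}{3}\right) - \frac{246}{7}} = \sqrt{\frac{41}{3} - \frac{246}{7}} = \sqrt{- \frac{451}{21}} = \frac{i \sqrt{9471}}{21}$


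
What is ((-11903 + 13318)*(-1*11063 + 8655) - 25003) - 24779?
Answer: -3457102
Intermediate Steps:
((-11903 + 13318)*(-1*11063 + 8655) - 25003) - 24779 = (1415*(-11063 + 8655) - 25003) - 24779 = (1415*(-2408) - 25003) - 24779 = (-3407320 - 25003) - 24779 = -3432323 - 24779 = -3457102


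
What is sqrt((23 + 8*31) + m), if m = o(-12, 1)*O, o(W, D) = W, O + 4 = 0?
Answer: sqrt(319) ≈ 17.861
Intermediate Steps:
O = -4 (O = -4 + 0 = -4)
m = 48 (m = -12*(-4) = 48)
sqrt((23 + 8*31) + m) = sqrt((23 + 8*31) + 48) = sqrt((23 + 248) + 48) = sqrt(271 + 48) = sqrt(319)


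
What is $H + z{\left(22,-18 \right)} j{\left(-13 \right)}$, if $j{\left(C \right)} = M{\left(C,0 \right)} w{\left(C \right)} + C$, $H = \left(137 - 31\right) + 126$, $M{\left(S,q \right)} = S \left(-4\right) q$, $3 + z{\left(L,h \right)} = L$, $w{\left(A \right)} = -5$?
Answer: $-15$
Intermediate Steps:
$z{\left(L,h \right)} = -3 + L$
$M{\left(S,q \right)} = - 4 S q$
$H = 232$ ($H = 106 + 126 = 232$)
$j{\left(C \right)} = C$ ($j{\left(C \right)} = \left(-4\right) C 0 \left(-5\right) + C = 0 \left(-5\right) + C = 0 + C = C$)
$H + z{\left(22,-18 \right)} j{\left(-13 \right)} = 232 + \left(-3 + 22\right) \left(-13\right) = 232 + 19 \left(-13\right) = 232 - 247 = -15$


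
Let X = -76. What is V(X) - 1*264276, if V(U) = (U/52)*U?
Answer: -3434144/13 ≈ -2.6417e+5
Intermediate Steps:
V(U) = U²/52 (V(U) = (U*(1/52))*U = (U/52)*U = U²/52)
V(X) - 1*264276 = (1/52)*(-76)² - 1*264276 = (1/52)*5776 - 264276 = 1444/13 - 264276 = -3434144/13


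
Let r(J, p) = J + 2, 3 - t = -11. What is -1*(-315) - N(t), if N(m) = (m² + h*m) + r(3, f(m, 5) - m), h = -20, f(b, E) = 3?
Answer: 394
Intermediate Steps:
t = 14 (t = 3 - 1*(-11) = 3 + 11 = 14)
r(J, p) = 2 + J
N(m) = 5 + m² - 20*m (N(m) = (m² - 20*m) + (2 + 3) = (m² - 20*m) + 5 = 5 + m² - 20*m)
-1*(-315) - N(t) = -1*(-315) - (5 + 14² - 20*14) = 315 - (5 + 196 - 280) = 315 - 1*(-79) = 315 + 79 = 394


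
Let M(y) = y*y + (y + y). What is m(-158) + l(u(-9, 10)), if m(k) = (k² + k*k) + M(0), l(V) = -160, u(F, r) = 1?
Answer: 49768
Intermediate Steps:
M(y) = y² + 2*y
m(k) = 2*k² (m(k) = (k² + k*k) + 0*(2 + 0) = (k² + k²) + 0*2 = 2*k² + 0 = 2*k²)
m(-158) + l(u(-9, 10)) = 2*(-158)² - 160 = 2*24964 - 160 = 49928 - 160 = 49768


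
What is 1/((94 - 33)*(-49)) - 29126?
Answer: -87057615/2989 ≈ -29126.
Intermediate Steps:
1/((94 - 33)*(-49)) - 29126 = 1/(61*(-49)) - 29126 = 1/(-2989) - 29126 = -1/2989 - 29126 = -87057615/2989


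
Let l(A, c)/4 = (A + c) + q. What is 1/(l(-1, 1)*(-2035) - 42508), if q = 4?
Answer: -1/75068 ≈ -1.3321e-5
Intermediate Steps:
l(A, c) = 16 + 4*A + 4*c (l(A, c) = 4*((A + c) + 4) = 4*(4 + A + c) = 16 + 4*A + 4*c)
1/(l(-1, 1)*(-2035) - 42508) = 1/((16 + 4*(-1) + 4*1)*(-2035) - 42508) = 1/((16 - 4 + 4)*(-2035) - 42508) = 1/(16*(-2035) - 42508) = 1/(-32560 - 42508) = 1/(-75068) = -1/75068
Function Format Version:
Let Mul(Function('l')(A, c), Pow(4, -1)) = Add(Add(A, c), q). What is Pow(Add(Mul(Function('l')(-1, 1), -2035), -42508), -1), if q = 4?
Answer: Rational(-1, 75068) ≈ -1.3321e-5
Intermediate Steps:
Function('l')(A, c) = Add(16, Mul(4, A), Mul(4, c)) (Function('l')(A, c) = Mul(4, Add(Add(A, c), 4)) = Mul(4, Add(4, A, c)) = Add(16, Mul(4, A), Mul(4, c)))
Pow(Add(Mul(Function('l')(-1, 1), -2035), -42508), -1) = Pow(Add(Mul(Add(16, Mul(4, -1), Mul(4, 1)), -2035), -42508), -1) = Pow(Add(Mul(Add(16, -4, 4), -2035), -42508), -1) = Pow(Add(Mul(16, -2035), -42508), -1) = Pow(Add(-32560, -42508), -1) = Pow(-75068, -1) = Rational(-1, 75068)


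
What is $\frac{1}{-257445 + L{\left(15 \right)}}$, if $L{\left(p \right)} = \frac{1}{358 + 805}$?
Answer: $- \frac{1163}{299408534} \approx -3.8843 \cdot 10^{-6}$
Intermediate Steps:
$L{\left(p \right)} = \frac{1}{1163}$
$\frac{1}{-257445 + L{\left(15 \right)}} = \frac{1}{-257445 + \frac{1}{1163}} = \frac{1}{- \frac{299408534}{1163}} = - \frac{1163}{299408534}$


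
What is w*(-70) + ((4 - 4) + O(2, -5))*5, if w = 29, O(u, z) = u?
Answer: -2020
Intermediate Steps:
w*(-70) + ((4 - 4) + O(2, -5))*5 = 29*(-70) + ((4 - 4) + 2)*5 = -2030 + (0 + 2)*5 = -2030 + 2*5 = -2030 + 10 = -2020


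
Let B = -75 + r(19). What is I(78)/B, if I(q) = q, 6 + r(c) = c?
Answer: -39/31 ≈ -1.2581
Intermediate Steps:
r(c) = -6 + c
B = -62 (B = -75 + (-6 + 19) = -75 + 13 = -62)
I(78)/B = 78/(-62) = 78*(-1/62) = -39/31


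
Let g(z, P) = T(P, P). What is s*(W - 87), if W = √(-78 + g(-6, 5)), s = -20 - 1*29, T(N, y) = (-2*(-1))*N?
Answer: 4263 - 98*I*√17 ≈ 4263.0 - 404.06*I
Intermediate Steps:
T(N, y) = 2*N
g(z, P) = 2*P
s = -49 (s = -20 - 29 = -49)
W = 2*I*√17 (W = √(-78 + 2*5) = √(-78 + 10) = √(-68) = 2*I*√17 ≈ 8.2462*I)
s*(W - 87) = -49*(2*I*√17 - 87) = -49*(-87 + 2*I*√17) = 4263 - 98*I*√17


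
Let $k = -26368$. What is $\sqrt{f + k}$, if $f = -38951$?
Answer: $i \sqrt{65319} \approx 255.58 i$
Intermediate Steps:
$\sqrt{f + k} = \sqrt{-38951 - 26368} = \sqrt{-65319} = i \sqrt{65319}$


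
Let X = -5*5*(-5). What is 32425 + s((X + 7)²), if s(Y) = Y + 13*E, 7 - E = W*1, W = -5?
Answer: 50005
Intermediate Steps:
X = 125 (X = -25*(-5) = 125)
E = 12 (E = 7 - (-5) = 7 - 1*(-5) = 7 + 5 = 12)
s(Y) = 156 + Y (s(Y) = Y + 13*12 = Y + 156 = 156 + Y)
32425 + s((X + 7)²) = 32425 + (156 + (125 + 7)²) = 32425 + (156 + 132²) = 32425 + (156 + 17424) = 32425 + 17580 = 50005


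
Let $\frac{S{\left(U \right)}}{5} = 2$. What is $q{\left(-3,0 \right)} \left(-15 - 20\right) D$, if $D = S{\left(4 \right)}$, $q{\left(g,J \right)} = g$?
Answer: $1050$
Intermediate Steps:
$S{\left(U \right)} = 10$ ($S{\left(U \right)} = 5 \cdot 2 = 10$)
$D = 10$
$q{\left(-3,0 \right)} \left(-15 - 20\right) D = - 3 \left(-15 - 20\right) 10 = \left(-3\right) \left(-35\right) 10 = 105 \cdot 10 = 1050$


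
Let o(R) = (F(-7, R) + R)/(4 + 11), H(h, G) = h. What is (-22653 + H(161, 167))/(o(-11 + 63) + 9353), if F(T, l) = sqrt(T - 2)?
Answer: -23675135430/9848640209 + 506070*I/9848640209 ≈ -2.4039 + 5.1385e-5*I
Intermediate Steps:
F(T, l) = sqrt(-2 + T)
o(R) = I/5 + R/15 (o(R) = (sqrt(-2 - 7) + R)/(4 + 11) = (sqrt(-9) + R)/15 = (3*I + R)*(1/15) = (R + 3*I)*(1/15) = I/5 + R/15)
(-22653 + H(161, 167))/(o(-11 + 63) + 9353) = (-22653 + 161)/((I/5 + (-11 + 63)/15) + 9353) = -22492/((I/5 + (1/15)*52) + 9353) = -22492/((I/5 + 52/15) + 9353) = -22492/((52/15 + I/5) + 9353) = -22492*225*(140347/15 - I/5)/19697280418 = -2530350*(140347/15 - I/5)/9848640209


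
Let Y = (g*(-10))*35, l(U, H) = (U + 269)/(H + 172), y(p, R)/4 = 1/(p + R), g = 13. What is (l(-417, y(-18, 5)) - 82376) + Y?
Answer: -48505189/558 ≈ -86927.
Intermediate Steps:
y(p, R) = 4/(R + p) (y(p, R) = 4/(p + R) = 4/(R + p))
l(U, H) = (269 + U)/(172 + H)
Y = -4550 (Y = (13*(-10))*35 = -130*35 = -4550)
(l(-417, y(-18, 5)) - 82376) + Y = ((269 - 417)/(172 + 4/(5 - 18)) - 82376) - 4550 = (-148/(172 + 4/(-13)) - 82376) - 4550 = (-148/(172 + 4*(-1/13)) - 82376) - 4550 = (-148/(172 - 4/13) - 82376) - 4550 = (-148/(2232/13) - 82376) - 4550 = ((13/2232)*(-148) - 82376) - 4550 = (-481/558 - 82376) - 4550 = -45966289/558 - 4550 = -48505189/558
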